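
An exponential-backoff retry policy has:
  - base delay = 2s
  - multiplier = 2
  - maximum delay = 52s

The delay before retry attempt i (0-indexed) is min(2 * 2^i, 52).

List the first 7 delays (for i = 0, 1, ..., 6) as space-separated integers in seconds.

Computing each delay:
  i=0: min(2*2^0, 52) = 2
  i=1: min(2*2^1, 52) = 4
  i=2: min(2*2^2, 52) = 8
  i=3: min(2*2^3, 52) = 16
  i=4: min(2*2^4, 52) = 32
  i=5: min(2*2^5, 52) = 52
  i=6: min(2*2^6, 52) = 52

Answer: 2 4 8 16 32 52 52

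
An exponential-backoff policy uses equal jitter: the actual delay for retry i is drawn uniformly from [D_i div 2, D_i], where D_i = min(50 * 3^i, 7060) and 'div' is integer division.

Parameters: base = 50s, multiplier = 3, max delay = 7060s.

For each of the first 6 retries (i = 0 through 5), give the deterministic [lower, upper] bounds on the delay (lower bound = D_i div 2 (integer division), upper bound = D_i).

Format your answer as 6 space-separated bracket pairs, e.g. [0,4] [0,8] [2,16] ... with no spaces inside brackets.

Answer: [25,50] [75,150] [225,450] [675,1350] [2025,4050] [3530,7060]

Derivation:
Computing bounds per retry:
  i=0: D_i=min(50*3^0,7060)=50, bounds=[25,50]
  i=1: D_i=min(50*3^1,7060)=150, bounds=[75,150]
  i=2: D_i=min(50*3^2,7060)=450, bounds=[225,450]
  i=3: D_i=min(50*3^3,7060)=1350, bounds=[675,1350]
  i=4: D_i=min(50*3^4,7060)=4050, bounds=[2025,4050]
  i=5: D_i=min(50*3^5,7060)=7060, bounds=[3530,7060]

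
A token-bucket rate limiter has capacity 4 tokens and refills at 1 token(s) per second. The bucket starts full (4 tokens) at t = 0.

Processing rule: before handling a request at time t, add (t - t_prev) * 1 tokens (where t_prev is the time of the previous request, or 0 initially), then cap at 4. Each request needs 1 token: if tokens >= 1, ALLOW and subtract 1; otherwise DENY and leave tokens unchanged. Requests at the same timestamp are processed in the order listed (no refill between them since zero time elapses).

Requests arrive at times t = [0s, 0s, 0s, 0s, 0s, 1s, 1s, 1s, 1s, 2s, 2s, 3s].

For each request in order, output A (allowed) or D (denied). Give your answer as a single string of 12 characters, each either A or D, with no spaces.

Answer: AAAADADDDADA

Derivation:
Simulating step by step:
  req#1 t=0s: ALLOW
  req#2 t=0s: ALLOW
  req#3 t=0s: ALLOW
  req#4 t=0s: ALLOW
  req#5 t=0s: DENY
  req#6 t=1s: ALLOW
  req#7 t=1s: DENY
  req#8 t=1s: DENY
  req#9 t=1s: DENY
  req#10 t=2s: ALLOW
  req#11 t=2s: DENY
  req#12 t=3s: ALLOW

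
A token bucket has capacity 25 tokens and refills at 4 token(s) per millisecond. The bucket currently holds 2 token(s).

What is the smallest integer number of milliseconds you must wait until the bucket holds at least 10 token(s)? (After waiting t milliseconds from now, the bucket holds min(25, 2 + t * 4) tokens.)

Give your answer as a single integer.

Need 2 + t * 4 >= 10, so t >= 8/4.
Smallest integer t = ceil(8/4) = 2.

Answer: 2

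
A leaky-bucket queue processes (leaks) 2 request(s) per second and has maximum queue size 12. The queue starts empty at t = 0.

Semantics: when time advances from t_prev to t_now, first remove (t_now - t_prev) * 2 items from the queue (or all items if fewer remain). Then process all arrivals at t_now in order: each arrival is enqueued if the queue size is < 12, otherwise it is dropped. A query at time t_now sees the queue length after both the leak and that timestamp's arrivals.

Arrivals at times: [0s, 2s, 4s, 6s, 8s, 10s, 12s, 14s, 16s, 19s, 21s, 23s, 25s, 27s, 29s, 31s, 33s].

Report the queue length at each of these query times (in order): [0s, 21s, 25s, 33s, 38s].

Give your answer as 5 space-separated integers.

Answer: 1 1 1 1 0

Derivation:
Queue lengths at query times:
  query t=0s: backlog = 1
  query t=21s: backlog = 1
  query t=25s: backlog = 1
  query t=33s: backlog = 1
  query t=38s: backlog = 0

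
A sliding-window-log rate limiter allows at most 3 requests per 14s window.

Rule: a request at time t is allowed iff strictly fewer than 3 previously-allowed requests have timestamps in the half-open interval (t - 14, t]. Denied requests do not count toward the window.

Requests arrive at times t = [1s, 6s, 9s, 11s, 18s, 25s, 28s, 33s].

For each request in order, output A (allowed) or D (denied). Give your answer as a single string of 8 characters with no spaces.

Answer: AAADAAAA

Derivation:
Tracking allowed requests in the window:
  req#1 t=1s: ALLOW
  req#2 t=6s: ALLOW
  req#3 t=9s: ALLOW
  req#4 t=11s: DENY
  req#5 t=18s: ALLOW
  req#6 t=25s: ALLOW
  req#7 t=28s: ALLOW
  req#8 t=33s: ALLOW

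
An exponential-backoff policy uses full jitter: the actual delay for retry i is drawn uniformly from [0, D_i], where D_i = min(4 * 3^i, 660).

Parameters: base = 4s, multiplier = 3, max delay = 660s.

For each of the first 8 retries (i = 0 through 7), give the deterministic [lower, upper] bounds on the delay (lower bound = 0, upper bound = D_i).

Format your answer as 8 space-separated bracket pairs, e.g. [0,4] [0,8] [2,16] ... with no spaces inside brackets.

Computing bounds per retry:
  i=0: D_i=min(4*3^0,660)=4, bounds=[0,4]
  i=1: D_i=min(4*3^1,660)=12, bounds=[0,12]
  i=2: D_i=min(4*3^2,660)=36, bounds=[0,36]
  i=3: D_i=min(4*3^3,660)=108, bounds=[0,108]
  i=4: D_i=min(4*3^4,660)=324, bounds=[0,324]
  i=5: D_i=min(4*3^5,660)=660, bounds=[0,660]
  i=6: D_i=min(4*3^6,660)=660, bounds=[0,660]
  i=7: D_i=min(4*3^7,660)=660, bounds=[0,660]

Answer: [0,4] [0,12] [0,36] [0,108] [0,324] [0,660] [0,660] [0,660]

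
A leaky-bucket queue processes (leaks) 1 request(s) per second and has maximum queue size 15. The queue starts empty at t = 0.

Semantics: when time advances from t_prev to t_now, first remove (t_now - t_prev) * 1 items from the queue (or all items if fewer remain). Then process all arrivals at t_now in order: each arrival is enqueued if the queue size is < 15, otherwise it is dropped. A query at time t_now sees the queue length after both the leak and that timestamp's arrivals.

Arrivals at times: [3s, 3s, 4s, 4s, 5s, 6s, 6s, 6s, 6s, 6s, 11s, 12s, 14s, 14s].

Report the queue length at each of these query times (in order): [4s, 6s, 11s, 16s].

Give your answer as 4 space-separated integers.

Queue lengths at query times:
  query t=4s: backlog = 3
  query t=6s: backlog = 7
  query t=11s: backlog = 3
  query t=16s: backlog = 1

Answer: 3 7 3 1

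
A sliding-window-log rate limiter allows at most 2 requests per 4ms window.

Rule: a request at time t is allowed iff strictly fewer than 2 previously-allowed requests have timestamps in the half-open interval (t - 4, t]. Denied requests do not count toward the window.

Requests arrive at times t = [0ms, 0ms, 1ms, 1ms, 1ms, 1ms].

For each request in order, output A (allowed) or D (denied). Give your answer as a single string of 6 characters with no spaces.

Answer: AADDDD

Derivation:
Tracking allowed requests in the window:
  req#1 t=0ms: ALLOW
  req#2 t=0ms: ALLOW
  req#3 t=1ms: DENY
  req#4 t=1ms: DENY
  req#5 t=1ms: DENY
  req#6 t=1ms: DENY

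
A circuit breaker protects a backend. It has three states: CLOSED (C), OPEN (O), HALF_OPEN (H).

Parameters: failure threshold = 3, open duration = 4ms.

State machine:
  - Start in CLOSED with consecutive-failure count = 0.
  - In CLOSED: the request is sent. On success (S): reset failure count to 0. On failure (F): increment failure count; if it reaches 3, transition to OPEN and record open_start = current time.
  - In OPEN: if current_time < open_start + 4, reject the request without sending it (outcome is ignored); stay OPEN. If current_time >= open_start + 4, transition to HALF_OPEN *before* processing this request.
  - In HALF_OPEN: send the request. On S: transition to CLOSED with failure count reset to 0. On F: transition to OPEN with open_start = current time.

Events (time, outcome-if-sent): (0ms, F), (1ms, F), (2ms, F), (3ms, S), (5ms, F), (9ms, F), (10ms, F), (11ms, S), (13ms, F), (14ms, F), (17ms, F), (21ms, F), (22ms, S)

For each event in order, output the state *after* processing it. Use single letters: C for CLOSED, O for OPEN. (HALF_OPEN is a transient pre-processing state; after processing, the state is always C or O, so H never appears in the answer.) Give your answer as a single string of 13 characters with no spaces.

State after each event:
  event#1 t=0ms outcome=F: state=CLOSED
  event#2 t=1ms outcome=F: state=CLOSED
  event#3 t=2ms outcome=F: state=OPEN
  event#4 t=3ms outcome=S: state=OPEN
  event#5 t=5ms outcome=F: state=OPEN
  event#6 t=9ms outcome=F: state=OPEN
  event#7 t=10ms outcome=F: state=OPEN
  event#8 t=11ms outcome=S: state=OPEN
  event#9 t=13ms outcome=F: state=OPEN
  event#10 t=14ms outcome=F: state=OPEN
  event#11 t=17ms outcome=F: state=OPEN
  event#12 t=21ms outcome=F: state=OPEN
  event#13 t=22ms outcome=S: state=OPEN

Answer: CCOOOOOOOOOOO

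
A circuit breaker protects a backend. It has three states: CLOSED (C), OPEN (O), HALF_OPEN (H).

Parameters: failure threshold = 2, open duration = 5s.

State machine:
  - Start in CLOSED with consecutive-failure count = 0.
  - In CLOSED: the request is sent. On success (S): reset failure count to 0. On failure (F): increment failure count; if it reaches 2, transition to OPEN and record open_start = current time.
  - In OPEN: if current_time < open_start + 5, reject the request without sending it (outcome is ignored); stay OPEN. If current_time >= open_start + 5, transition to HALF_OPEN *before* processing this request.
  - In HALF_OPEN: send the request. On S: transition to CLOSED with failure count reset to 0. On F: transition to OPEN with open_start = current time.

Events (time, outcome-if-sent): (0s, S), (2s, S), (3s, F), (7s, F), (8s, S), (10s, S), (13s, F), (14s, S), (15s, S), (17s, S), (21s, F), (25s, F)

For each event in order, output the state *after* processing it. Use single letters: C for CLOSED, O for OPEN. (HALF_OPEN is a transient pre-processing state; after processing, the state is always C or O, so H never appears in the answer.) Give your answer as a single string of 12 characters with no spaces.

State after each event:
  event#1 t=0s outcome=S: state=CLOSED
  event#2 t=2s outcome=S: state=CLOSED
  event#3 t=3s outcome=F: state=CLOSED
  event#4 t=7s outcome=F: state=OPEN
  event#5 t=8s outcome=S: state=OPEN
  event#6 t=10s outcome=S: state=OPEN
  event#7 t=13s outcome=F: state=OPEN
  event#8 t=14s outcome=S: state=OPEN
  event#9 t=15s outcome=S: state=OPEN
  event#10 t=17s outcome=S: state=OPEN
  event#11 t=21s outcome=F: state=OPEN
  event#12 t=25s outcome=F: state=OPEN

Answer: CCCOOOOOOOOO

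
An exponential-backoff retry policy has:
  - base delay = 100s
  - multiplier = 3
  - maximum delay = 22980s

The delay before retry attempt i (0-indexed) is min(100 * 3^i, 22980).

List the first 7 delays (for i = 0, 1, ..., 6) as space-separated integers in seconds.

Computing each delay:
  i=0: min(100*3^0, 22980) = 100
  i=1: min(100*3^1, 22980) = 300
  i=2: min(100*3^2, 22980) = 900
  i=3: min(100*3^3, 22980) = 2700
  i=4: min(100*3^4, 22980) = 8100
  i=5: min(100*3^5, 22980) = 22980
  i=6: min(100*3^6, 22980) = 22980

Answer: 100 300 900 2700 8100 22980 22980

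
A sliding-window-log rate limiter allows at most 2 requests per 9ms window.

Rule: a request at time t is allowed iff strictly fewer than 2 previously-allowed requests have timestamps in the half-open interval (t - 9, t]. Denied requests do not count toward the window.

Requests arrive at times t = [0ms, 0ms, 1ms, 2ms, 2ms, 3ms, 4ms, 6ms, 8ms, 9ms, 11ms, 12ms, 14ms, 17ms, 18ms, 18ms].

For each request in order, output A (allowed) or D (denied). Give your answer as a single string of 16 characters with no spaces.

Tracking allowed requests in the window:
  req#1 t=0ms: ALLOW
  req#2 t=0ms: ALLOW
  req#3 t=1ms: DENY
  req#4 t=2ms: DENY
  req#5 t=2ms: DENY
  req#6 t=3ms: DENY
  req#7 t=4ms: DENY
  req#8 t=6ms: DENY
  req#9 t=8ms: DENY
  req#10 t=9ms: ALLOW
  req#11 t=11ms: ALLOW
  req#12 t=12ms: DENY
  req#13 t=14ms: DENY
  req#14 t=17ms: DENY
  req#15 t=18ms: ALLOW
  req#16 t=18ms: DENY

Answer: AADDDDDDDAADDDAD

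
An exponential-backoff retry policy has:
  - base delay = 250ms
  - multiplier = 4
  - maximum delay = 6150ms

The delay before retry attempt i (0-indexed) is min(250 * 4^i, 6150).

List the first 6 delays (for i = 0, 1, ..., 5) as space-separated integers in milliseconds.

Computing each delay:
  i=0: min(250*4^0, 6150) = 250
  i=1: min(250*4^1, 6150) = 1000
  i=2: min(250*4^2, 6150) = 4000
  i=3: min(250*4^3, 6150) = 6150
  i=4: min(250*4^4, 6150) = 6150
  i=5: min(250*4^5, 6150) = 6150

Answer: 250 1000 4000 6150 6150 6150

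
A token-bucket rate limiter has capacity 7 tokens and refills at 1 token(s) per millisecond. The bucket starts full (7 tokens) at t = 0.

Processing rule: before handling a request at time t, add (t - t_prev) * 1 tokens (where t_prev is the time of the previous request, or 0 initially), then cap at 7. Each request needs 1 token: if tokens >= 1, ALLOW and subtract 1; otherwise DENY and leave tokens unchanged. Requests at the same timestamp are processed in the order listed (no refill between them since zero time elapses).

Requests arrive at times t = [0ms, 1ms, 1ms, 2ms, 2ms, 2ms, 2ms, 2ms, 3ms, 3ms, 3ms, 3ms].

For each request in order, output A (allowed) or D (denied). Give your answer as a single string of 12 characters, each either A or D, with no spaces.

Simulating step by step:
  req#1 t=0ms: ALLOW
  req#2 t=1ms: ALLOW
  req#3 t=1ms: ALLOW
  req#4 t=2ms: ALLOW
  req#5 t=2ms: ALLOW
  req#6 t=2ms: ALLOW
  req#7 t=2ms: ALLOW
  req#8 t=2ms: ALLOW
  req#9 t=3ms: ALLOW
  req#10 t=3ms: ALLOW
  req#11 t=3ms: DENY
  req#12 t=3ms: DENY

Answer: AAAAAAAAAADD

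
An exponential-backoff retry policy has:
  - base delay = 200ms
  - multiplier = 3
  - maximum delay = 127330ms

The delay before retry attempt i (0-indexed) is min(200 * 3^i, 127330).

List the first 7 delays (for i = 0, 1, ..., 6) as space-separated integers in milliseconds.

Computing each delay:
  i=0: min(200*3^0, 127330) = 200
  i=1: min(200*3^1, 127330) = 600
  i=2: min(200*3^2, 127330) = 1800
  i=3: min(200*3^3, 127330) = 5400
  i=4: min(200*3^4, 127330) = 16200
  i=5: min(200*3^5, 127330) = 48600
  i=6: min(200*3^6, 127330) = 127330

Answer: 200 600 1800 5400 16200 48600 127330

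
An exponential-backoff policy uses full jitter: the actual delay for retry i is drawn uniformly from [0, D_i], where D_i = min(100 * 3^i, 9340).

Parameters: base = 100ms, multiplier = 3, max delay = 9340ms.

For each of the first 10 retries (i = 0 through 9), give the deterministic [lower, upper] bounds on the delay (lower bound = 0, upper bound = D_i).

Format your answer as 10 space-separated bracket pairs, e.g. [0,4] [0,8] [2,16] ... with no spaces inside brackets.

Computing bounds per retry:
  i=0: D_i=min(100*3^0,9340)=100, bounds=[0,100]
  i=1: D_i=min(100*3^1,9340)=300, bounds=[0,300]
  i=2: D_i=min(100*3^2,9340)=900, bounds=[0,900]
  i=3: D_i=min(100*3^3,9340)=2700, bounds=[0,2700]
  i=4: D_i=min(100*3^4,9340)=8100, bounds=[0,8100]
  i=5: D_i=min(100*3^5,9340)=9340, bounds=[0,9340]
  i=6: D_i=min(100*3^6,9340)=9340, bounds=[0,9340]
  i=7: D_i=min(100*3^7,9340)=9340, bounds=[0,9340]
  i=8: D_i=min(100*3^8,9340)=9340, bounds=[0,9340]
  i=9: D_i=min(100*3^9,9340)=9340, bounds=[0,9340]

Answer: [0,100] [0,300] [0,900] [0,2700] [0,8100] [0,9340] [0,9340] [0,9340] [0,9340] [0,9340]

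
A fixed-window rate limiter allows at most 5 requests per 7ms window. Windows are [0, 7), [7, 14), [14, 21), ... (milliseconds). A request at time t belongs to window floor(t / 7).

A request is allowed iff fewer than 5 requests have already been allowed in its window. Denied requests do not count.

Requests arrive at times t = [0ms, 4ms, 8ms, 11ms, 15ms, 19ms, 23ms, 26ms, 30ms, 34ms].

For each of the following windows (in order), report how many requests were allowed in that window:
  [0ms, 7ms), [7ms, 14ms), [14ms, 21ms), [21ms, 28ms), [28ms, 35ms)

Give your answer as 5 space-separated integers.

Answer: 2 2 2 2 2

Derivation:
Processing requests:
  req#1 t=0ms (window 0): ALLOW
  req#2 t=4ms (window 0): ALLOW
  req#3 t=8ms (window 1): ALLOW
  req#4 t=11ms (window 1): ALLOW
  req#5 t=15ms (window 2): ALLOW
  req#6 t=19ms (window 2): ALLOW
  req#7 t=23ms (window 3): ALLOW
  req#8 t=26ms (window 3): ALLOW
  req#9 t=30ms (window 4): ALLOW
  req#10 t=34ms (window 4): ALLOW

Allowed counts by window: 2 2 2 2 2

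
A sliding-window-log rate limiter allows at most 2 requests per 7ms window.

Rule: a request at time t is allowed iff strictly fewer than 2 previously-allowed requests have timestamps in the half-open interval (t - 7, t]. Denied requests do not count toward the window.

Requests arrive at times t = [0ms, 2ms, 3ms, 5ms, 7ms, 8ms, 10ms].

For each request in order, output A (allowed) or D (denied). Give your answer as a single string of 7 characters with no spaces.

Tracking allowed requests in the window:
  req#1 t=0ms: ALLOW
  req#2 t=2ms: ALLOW
  req#3 t=3ms: DENY
  req#4 t=5ms: DENY
  req#5 t=7ms: ALLOW
  req#6 t=8ms: DENY
  req#7 t=10ms: ALLOW

Answer: AADDADA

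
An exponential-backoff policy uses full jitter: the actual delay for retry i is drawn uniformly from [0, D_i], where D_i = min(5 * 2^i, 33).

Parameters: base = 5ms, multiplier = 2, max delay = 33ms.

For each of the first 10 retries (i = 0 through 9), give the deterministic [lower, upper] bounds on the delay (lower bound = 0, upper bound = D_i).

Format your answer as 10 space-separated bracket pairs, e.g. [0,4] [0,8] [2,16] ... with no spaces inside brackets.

Computing bounds per retry:
  i=0: D_i=min(5*2^0,33)=5, bounds=[0,5]
  i=1: D_i=min(5*2^1,33)=10, bounds=[0,10]
  i=2: D_i=min(5*2^2,33)=20, bounds=[0,20]
  i=3: D_i=min(5*2^3,33)=33, bounds=[0,33]
  i=4: D_i=min(5*2^4,33)=33, bounds=[0,33]
  i=5: D_i=min(5*2^5,33)=33, bounds=[0,33]
  i=6: D_i=min(5*2^6,33)=33, bounds=[0,33]
  i=7: D_i=min(5*2^7,33)=33, bounds=[0,33]
  i=8: D_i=min(5*2^8,33)=33, bounds=[0,33]
  i=9: D_i=min(5*2^9,33)=33, bounds=[0,33]

Answer: [0,5] [0,10] [0,20] [0,33] [0,33] [0,33] [0,33] [0,33] [0,33] [0,33]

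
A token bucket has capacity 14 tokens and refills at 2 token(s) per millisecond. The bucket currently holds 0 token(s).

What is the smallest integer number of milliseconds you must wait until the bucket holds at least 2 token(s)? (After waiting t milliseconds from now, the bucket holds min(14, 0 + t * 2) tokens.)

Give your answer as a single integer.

Need 0 + t * 2 >= 2, so t >= 2/2.
Smallest integer t = ceil(2/2) = 1.

Answer: 1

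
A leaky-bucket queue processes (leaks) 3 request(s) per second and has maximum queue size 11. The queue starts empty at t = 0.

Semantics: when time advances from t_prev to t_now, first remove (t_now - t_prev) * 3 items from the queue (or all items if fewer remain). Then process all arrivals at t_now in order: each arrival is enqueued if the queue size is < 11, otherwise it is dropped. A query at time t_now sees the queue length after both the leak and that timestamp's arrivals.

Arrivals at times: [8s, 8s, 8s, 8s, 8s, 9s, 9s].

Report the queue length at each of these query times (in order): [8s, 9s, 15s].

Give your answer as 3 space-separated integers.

Queue lengths at query times:
  query t=8s: backlog = 5
  query t=9s: backlog = 4
  query t=15s: backlog = 0

Answer: 5 4 0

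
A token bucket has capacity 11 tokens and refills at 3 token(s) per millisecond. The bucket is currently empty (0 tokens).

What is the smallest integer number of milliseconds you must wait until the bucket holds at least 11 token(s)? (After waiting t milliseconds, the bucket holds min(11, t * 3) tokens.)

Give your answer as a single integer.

Answer: 4

Derivation:
Need t * 3 >= 11, so t >= 11/3.
Smallest integer t = ceil(11/3) = 4.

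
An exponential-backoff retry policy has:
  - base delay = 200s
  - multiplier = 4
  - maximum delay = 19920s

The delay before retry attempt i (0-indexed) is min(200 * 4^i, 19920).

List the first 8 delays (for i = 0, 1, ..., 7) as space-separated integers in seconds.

Answer: 200 800 3200 12800 19920 19920 19920 19920

Derivation:
Computing each delay:
  i=0: min(200*4^0, 19920) = 200
  i=1: min(200*4^1, 19920) = 800
  i=2: min(200*4^2, 19920) = 3200
  i=3: min(200*4^3, 19920) = 12800
  i=4: min(200*4^4, 19920) = 19920
  i=5: min(200*4^5, 19920) = 19920
  i=6: min(200*4^6, 19920) = 19920
  i=7: min(200*4^7, 19920) = 19920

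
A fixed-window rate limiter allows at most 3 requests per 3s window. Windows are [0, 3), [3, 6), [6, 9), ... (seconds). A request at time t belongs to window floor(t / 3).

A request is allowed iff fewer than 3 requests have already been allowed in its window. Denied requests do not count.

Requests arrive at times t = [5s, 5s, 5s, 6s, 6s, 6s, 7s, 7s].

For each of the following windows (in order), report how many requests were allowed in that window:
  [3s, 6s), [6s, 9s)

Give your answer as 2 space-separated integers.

Answer: 3 3

Derivation:
Processing requests:
  req#1 t=5s (window 1): ALLOW
  req#2 t=5s (window 1): ALLOW
  req#3 t=5s (window 1): ALLOW
  req#4 t=6s (window 2): ALLOW
  req#5 t=6s (window 2): ALLOW
  req#6 t=6s (window 2): ALLOW
  req#7 t=7s (window 2): DENY
  req#8 t=7s (window 2): DENY

Allowed counts by window: 3 3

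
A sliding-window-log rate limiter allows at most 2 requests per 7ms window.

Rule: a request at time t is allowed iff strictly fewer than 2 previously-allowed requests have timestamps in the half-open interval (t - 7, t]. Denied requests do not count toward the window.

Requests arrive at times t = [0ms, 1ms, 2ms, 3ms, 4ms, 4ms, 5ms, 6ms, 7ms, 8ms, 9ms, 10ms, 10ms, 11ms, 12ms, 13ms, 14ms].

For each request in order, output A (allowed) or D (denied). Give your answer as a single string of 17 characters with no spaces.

Tracking allowed requests in the window:
  req#1 t=0ms: ALLOW
  req#2 t=1ms: ALLOW
  req#3 t=2ms: DENY
  req#4 t=3ms: DENY
  req#5 t=4ms: DENY
  req#6 t=4ms: DENY
  req#7 t=5ms: DENY
  req#8 t=6ms: DENY
  req#9 t=7ms: ALLOW
  req#10 t=8ms: ALLOW
  req#11 t=9ms: DENY
  req#12 t=10ms: DENY
  req#13 t=10ms: DENY
  req#14 t=11ms: DENY
  req#15 t=12ms: DENY
  req#16 t=13ms: DENY
  req#17 t=14ms: ALLOW

Answer: AADDDDDDAADDDDDDA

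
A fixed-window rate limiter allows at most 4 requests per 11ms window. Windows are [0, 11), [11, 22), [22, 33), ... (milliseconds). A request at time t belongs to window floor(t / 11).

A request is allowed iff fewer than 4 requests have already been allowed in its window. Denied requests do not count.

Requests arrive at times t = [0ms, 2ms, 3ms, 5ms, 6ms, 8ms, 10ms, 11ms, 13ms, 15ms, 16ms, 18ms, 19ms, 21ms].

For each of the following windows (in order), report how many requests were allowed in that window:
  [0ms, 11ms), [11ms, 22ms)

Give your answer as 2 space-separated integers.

Processing requests:
  req#1 t=0ms (window 0): ALLOW
  req#2 t=2ms (window 0): ALLOW
  req#3 t=3ms (window 0): ALLOW
  req#4 t=5ms (window 0): ALLOW
  req#5 t=6ms (window 0): DENY
  req#6 t=8ms (window 0): DENY
  req#7 t=10ms (window 0): DENY
  req#8 t=11ms (window 1): ALLOW
  req#9 t=13ms (window 1): ALLOW
  req#10 t=15ms (window 1): ALLOW
  req#11 t=16ms (window 1): ALLOW
  req#12 t=18ms (window 1): DENY
  req#13 t=19ms (window 1): DENY
  req#14 t=21ms (window 1): DENY

Allowed counts by window: 4 4

Answer: 4 4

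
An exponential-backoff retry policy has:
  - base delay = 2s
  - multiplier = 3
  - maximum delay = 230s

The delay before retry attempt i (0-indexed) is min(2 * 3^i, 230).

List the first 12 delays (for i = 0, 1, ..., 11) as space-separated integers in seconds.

Computing each delay:
  i=0: min(2*3^0, 230) = 2
  i=1: min(2*3^1, 230) = 6
  i=2: min(2*3^2, 230) = 18
  i=3: min(2*3^3, 230) = 54
  i=4: min(2*3^4, 230) = 162
  i=5: min(2*3^5, 230) = 230
  i=6: min(2*3^6, 230) = 230
  i=7: min(2*3^7, 230) = 230
  i=8: min(2*3^8, 230) = 230
  i=9: min(2*3^9, 230) = 230
  i=10: min(2*3^10, 230) = 230
  i=11: min(2*3^11, 230) = 230

Answer: 2 6 18 54 162 230 230 230 230 230 230 230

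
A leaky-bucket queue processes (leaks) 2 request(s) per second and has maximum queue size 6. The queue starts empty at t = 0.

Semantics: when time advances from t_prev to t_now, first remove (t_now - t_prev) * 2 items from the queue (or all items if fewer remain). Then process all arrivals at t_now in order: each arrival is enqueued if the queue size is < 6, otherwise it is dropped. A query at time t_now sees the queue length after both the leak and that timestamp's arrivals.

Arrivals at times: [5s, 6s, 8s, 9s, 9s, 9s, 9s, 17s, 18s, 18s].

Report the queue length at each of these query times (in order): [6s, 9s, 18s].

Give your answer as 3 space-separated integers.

Answer: 1 4 2

Derivation:
Queue lengths at query times:
  query t=6s: backlog = 1
  query t=9s: backlog = 4
  query t=18s: backlog = 2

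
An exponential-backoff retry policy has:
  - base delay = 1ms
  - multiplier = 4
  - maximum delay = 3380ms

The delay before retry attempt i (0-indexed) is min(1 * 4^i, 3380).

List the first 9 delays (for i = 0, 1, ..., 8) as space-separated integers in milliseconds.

Answer: 1 4 16 64 256 1024 3380 3380 3380

Derivation:
Computing each delay:
  i=0: min(1*4^0, 3380) = 1
  i=1: min(1*4^1, 3380) = 4
  i=2: min(1*4^2, 3380) = 16
  i=3: min(1*4^3, 3380) = 64
  i=4: min(1*4^4, 3380) = 256
  i=5: min(1*4^5, 3380) = 1024
  i=6: min(1*4^6, 3380) = 3380
  i=7: min(1*4^7, 3380) = 3380
  i=8: min(1*4^8, 3380) = 3380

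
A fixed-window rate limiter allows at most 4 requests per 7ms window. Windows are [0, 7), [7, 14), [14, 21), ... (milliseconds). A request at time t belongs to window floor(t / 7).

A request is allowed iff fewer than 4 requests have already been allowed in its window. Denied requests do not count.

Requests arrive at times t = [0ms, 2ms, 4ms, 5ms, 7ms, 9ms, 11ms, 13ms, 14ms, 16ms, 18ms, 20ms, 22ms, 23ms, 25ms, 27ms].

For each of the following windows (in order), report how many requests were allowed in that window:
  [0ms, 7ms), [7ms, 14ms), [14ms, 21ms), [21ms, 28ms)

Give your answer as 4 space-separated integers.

Processing requests:
  req#1 t=0ms (window 0): ALLOW
  req#2 t=2ms (window 0): ALLOW
  req#3 t=4ms (window 0): ALLOW
  req#4 t=5ms (window 0): ALLOW
  req#5 t=7ms (window 1): ALLOW
  req#6 t=9ms (window 1): ALLOW
  req#7 t=11ms (window 1): ALLOW
  req#8 t=13ms (window 1): ALLOW
  req#9 t=14ms (window 2): ALLOW
  req#10 t=16ms (window 2): ALLOW
  req#11 t=18ms (window 2): ALLOW
  req#12 t=20ms (window 2): ALLOW
  req#13 t=22ms (window 3): ALLOW
  req#14 t=23ms (window 3): ALLOW
  req#15 t=25ms (window 3): ALLOW
  req#16 t=27ms (window 3): ALLOW

Allowed counts by window: 4 4 4 4

Answer: 4 4 4 4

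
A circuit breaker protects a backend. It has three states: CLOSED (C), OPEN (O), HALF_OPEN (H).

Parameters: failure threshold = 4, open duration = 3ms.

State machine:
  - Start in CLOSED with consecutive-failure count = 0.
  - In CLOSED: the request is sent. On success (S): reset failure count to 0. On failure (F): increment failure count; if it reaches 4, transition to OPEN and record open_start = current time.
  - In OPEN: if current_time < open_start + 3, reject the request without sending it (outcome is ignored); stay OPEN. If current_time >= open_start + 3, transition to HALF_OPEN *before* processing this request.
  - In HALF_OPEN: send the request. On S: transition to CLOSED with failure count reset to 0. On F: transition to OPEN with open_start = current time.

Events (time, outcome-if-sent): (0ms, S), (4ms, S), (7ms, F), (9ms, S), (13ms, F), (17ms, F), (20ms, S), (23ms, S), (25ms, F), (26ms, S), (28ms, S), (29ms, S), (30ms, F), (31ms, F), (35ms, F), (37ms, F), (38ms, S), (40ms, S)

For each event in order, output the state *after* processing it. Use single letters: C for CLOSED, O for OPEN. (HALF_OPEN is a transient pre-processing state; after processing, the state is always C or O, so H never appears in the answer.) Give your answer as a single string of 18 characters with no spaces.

State after each event:
  event#1 t=0ms outcome=S: state=CLOSED
  event#2 t=4ms outcome=S: state=CLOSED
  event#3 t=7ms outcome=F: state=CLOSED
  event#4 t=9ms outcome=S: state=CLOSED
  event#5 t=13ms outcome=F: state=CLOSED
  event#6 t=17ms outcome=F: state=CLOSED
  event#7 t=20ms outcome=S: state=CLOSED
  event#8 t=23ms outcome=S: state=CLOSED
  event#9 t=25ms outcome=F: state=CLOSED
  event#10 t=26ms outcome=S: state=CLOSED
  event#11 t=28ms outcome=S: state=CLOSED
  event#12 t=29ms outcome=S: state=CLOSED
  event#13 t=30ms outcome=F: state=CLOSED
  event#14 t=31ms outcome=F: state=CLOSED
  event#15 t=35ms outcome=F: state=CLOSED
  event#16 t=37ms outcome=F: state=OPEN
  event#17 t=38ms outcome=S: state=OPEN
  event#18 t=40ms outcome=S: state=CLOSED

Answer: CCCCCCCCCCCCCCCOOC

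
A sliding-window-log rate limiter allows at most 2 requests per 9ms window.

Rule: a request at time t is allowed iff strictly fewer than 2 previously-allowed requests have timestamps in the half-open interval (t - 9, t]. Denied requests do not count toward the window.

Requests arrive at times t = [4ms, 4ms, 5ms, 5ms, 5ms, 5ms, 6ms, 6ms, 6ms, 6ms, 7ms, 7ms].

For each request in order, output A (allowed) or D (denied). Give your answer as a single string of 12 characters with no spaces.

Tracking allowed requests in the window:
  req#1 t=4ms: ALLOW
  req#2 t=4ms: ALLOW
  req#3 t=5ms: DENY
  req#4 t=5ms: DENY
  req#5 t=5ms: DENY
  req#6 t=5ms: DENY
  req#7 t=6ms: DENY
  req#8 t=6ms: DENY
  req#9 t=6ms: DENY
  req#10 t=6ms: DENY
  req#11 t=7ms: DENY
  req#12 t=7ms: DENY

Answer: AADDDDDDDDDD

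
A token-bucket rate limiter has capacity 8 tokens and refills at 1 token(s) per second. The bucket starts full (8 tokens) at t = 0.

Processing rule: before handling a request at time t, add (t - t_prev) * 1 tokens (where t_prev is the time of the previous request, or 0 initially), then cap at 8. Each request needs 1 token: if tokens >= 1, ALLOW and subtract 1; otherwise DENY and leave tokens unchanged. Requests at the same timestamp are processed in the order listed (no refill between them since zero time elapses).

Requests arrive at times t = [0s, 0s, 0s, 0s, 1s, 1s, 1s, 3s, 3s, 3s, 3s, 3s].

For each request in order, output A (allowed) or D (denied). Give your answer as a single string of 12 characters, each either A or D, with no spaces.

Simulating step by step:
  req#1 t=0s: ALLOW
  req#2 t=0s: ALLOW
  req#3 t=0s: ALLOW
  req#4 t=0s: ALLOW
  req#5 t=1s: ALLOW
  req#6 t=1s: ALLOW
  req#7 t=1s: ALLOW
  req#8 t=3s: ALLOW
  req#9 t=3s: ALLOW
  req#10 t=3s: ALLOW
  req#11 t=3s: ALLOW
  req#12 t=3s: DENY

Answer: AAAAAAAAAAAD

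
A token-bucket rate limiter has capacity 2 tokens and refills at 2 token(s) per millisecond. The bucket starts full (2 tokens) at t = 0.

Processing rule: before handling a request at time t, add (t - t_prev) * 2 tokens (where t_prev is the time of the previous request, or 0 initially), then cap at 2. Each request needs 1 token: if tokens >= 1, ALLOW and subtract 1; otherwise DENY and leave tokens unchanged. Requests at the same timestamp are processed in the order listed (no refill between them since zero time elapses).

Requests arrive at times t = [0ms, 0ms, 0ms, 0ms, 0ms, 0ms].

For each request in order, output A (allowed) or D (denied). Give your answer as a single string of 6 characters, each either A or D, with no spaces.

Simulating step by step:
  req#1 t=0ms: ALLOW
  req#2 t=0ms: ALLOW
  req#3 t=0ms: DENY
  req#4 t=0ms: DENY
  req#5 t=0ms: DENY
  req#6 t=0ms: DENY

Answer: AADDDD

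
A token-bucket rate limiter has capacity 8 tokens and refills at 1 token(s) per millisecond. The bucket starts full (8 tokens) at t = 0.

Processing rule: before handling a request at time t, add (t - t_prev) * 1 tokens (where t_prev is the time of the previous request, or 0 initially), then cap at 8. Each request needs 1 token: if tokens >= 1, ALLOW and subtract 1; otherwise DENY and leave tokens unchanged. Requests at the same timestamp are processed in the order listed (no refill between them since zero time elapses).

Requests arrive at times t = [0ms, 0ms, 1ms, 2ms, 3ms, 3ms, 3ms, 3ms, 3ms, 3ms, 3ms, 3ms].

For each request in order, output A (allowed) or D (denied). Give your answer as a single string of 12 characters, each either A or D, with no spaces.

Simulating step by step:
  req#1 t=0ms: ALLOW
  req#2 t=0ms: ALLOW
  req#3 t=1ms: ALLOW
  req#4 t=2ms: ALLOW
  req#5 t=3ms: ALLOW
  req#6 t=3ms: ALLOW
  req#7 t=3ms: ALLOW
  req#8 t=3ms: ALLOW
  req#9 t=3ms: ALLOW
  req#10 t=3ms: ALLOW
  req#11 t=3ms: ALLOW
  req#12 t=3ms: DENY

Answer: AAAAAAAAAAAD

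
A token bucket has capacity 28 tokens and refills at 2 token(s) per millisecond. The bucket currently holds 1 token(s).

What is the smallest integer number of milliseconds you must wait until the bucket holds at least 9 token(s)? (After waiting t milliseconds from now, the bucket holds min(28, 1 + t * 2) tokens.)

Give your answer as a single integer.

Answer: 4

Derivation:
Need 1 + t * 2 >= 9, so t >= 8/2.
Smallest integer t = ceil(8/2) = 4.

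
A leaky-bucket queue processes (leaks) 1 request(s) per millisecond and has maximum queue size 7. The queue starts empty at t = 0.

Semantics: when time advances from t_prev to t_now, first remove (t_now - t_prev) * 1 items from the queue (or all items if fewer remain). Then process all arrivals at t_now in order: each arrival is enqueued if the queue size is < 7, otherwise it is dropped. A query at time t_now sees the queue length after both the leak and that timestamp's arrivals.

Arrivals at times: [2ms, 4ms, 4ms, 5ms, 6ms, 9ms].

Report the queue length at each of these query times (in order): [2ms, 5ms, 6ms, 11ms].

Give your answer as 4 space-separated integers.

Queue lengths at query times:
  query t=2ms: backlog = 1
  query t=5ms: backlog = 2
  query t=6ms: backlog = 2
  query t=11ms: backlog = 0

Answer: 1 2 2 0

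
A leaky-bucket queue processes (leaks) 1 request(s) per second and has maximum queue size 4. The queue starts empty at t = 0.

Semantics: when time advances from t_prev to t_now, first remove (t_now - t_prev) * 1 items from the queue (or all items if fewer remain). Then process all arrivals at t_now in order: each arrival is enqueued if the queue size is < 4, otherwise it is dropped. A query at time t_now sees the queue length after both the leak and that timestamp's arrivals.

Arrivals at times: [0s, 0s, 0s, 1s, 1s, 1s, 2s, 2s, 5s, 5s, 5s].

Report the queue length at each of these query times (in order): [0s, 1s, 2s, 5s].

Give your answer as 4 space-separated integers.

Queue lengths at query times:
  query t=0s: backlog = 3
  query t=1s: backlog = 4
  query t=2s: backlog = 4
  query t=5s: backlog = 4

Answer: 3 4 4 4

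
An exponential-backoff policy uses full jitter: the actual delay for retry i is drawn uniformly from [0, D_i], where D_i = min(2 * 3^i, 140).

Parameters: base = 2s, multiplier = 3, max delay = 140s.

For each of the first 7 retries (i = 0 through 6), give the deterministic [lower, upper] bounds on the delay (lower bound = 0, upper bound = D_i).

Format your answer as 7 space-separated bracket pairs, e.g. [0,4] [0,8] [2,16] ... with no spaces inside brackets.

Computing bounds per retry:
  i=0: D_i=min(2*3^0,140)=2, bounds=[0,2]
  i=1: D_i=min(2*3^1,140)=6, bounds=[0,6]
  i=2: D_i=min(2*3^2,140)=18, bounds=[0,18]
  i=3: D_i=min(2*3^3,140)=54, bounds=[0,54]
  i=4: D_i=min(2*3^4,140)=140, bounds=[0,140]
  i=5: D_i=min(2*3^5,140)=140, bounds=[0,140]
  i=6: D_i=min(2*3^6,140)=140, bounds=[0,140]

Answer: [0,2] [0,6] [0,18] [0,54] [0,140] [0,140] [0,140]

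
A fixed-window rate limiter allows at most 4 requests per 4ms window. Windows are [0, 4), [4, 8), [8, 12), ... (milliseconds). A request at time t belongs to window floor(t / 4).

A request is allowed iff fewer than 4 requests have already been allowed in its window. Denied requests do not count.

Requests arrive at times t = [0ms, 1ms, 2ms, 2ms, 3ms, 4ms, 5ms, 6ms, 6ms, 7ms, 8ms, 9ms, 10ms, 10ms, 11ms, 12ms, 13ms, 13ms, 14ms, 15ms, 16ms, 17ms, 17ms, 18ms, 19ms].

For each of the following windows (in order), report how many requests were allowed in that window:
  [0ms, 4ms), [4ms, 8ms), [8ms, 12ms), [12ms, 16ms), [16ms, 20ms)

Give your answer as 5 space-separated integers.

Answer: 4 4 4 4 4

Derivation:
Processing requests:
  req#1 t=0ms (window 0): ALLOW
  req#2 t=1ms (window 0): ALLOW
  req#3 t=2ms (window 0): ALLOW
  req#4 t=2ms (window 0): ALLOW
  req#5 t=3ms (window 0): DENY
  req#6 t=4ms (window 1): ALLOW
  req#7 t=5ms (window 1): ALLOW
  req#8 t=6ms (window 1): ALLOW
  req#9 t=6ms (window 1): ALLOW
  req#10 t=7ms (window 1): DENY
  req#11 t=8ms (window 2): ALLOW
  req#12 t=9ms (window 2): ALLOW
  req#13 t=10ms (window 2): ALLOW
  req#14 t=10ms (window 2): ALLOW
  req#15 t=11ms (window 2): DENY
  req#16 t=12ms (window 3): ALLOW
  req#17 t=13ms (window 3): ALLOW
  req#18 t=13ms (window 3): ALLOW
  req#19 t=14ms (window 3): ALLOW
  req#20 t=15ms (window 3): DENY
  req#21 t=16ms (window 4): ALLOW
  req#22 t=17ms (window 4): ALLOW
  req#23 t=17ms (window 4): ALLOW
  req#24 t=18ms (window 4): ALLOW
  req#25 t=19ms (window 4): DENY

Allowed counts by window: 4 4 4 4 4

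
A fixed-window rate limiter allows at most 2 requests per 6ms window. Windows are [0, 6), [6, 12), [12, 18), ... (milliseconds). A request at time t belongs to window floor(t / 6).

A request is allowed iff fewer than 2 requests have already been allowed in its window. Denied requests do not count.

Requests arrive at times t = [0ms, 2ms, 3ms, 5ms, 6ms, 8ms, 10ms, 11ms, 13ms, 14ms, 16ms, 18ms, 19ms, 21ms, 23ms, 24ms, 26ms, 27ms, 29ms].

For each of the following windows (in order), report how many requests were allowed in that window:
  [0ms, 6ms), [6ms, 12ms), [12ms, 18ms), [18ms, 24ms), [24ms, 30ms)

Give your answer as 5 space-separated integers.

Answer: 2 2 2 2 2

Derivation:
Processing requests:
  req#1 t=0ms (window 0): ALLOW
  req#2 t=2ms (window 0): ALLOW
  req#3 t=3ms (window 0): DENY
  req#4 t=5ms (window 0): DENY
  req#5 t=6ms (window 1): ALLOW
  req#6 t=8ms (window 1): ALLOW
  req#7 t=10ms (window 1): DENY
  req#8 t=11ms (window 1): DENY
  req#9 t=13ms (window 2): ALLOW
  req#10 t=14ms (window 2): ALLOW
  req#11 t=16ms (window 2): DENY
  req#12 t=18ms (window 3): ALLOW
  req#13 t=19ms (window 3): ALLOW
  req#14 t=21ms (window 3): DENY
  req#15 t=23ms (window 3): DENY
  req#16 t=24ms (window 4): ALLOW
  req#17 t=26ms (window 4): ALLOW
  req#18 t=27ms (window 4): DENY
  req#19 t=29ms (window 4): DENY

Allowed counts by window: 2 2 2 2 2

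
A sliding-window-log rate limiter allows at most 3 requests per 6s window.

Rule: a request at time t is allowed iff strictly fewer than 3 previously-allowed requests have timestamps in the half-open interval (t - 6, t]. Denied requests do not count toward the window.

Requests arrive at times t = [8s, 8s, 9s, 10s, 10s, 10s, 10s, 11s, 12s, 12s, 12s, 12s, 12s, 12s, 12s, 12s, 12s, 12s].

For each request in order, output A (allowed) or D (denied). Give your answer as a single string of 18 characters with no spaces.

Tracking allowed requests in the window:
  req#1 t=8s: ALLOW
  req#2 t=8s: ALLOW
  req#3 t=9s: ALLOW
  req#4 t=10s: DENY
  req#5 t=10s: DENY
  req#6 t=10s: DENY
  req#7 t=10s: DENY
  req#8 t=11s: DENY
  req#9 t=12s: DENY
  req#10 t=12s: DENY
  req#11 t=12s: DENY
  req#12 t=12s: DENY
  req#13 t=12s: DENY
  req#14 t=12s: DENY
  req#15 t=12s: DENY
  req#16 t=12s: DENY
  req#17 t=12s: DENY
  req#18 t=12s: DENY

Answer: AAADDDDDDDDDDDDDDD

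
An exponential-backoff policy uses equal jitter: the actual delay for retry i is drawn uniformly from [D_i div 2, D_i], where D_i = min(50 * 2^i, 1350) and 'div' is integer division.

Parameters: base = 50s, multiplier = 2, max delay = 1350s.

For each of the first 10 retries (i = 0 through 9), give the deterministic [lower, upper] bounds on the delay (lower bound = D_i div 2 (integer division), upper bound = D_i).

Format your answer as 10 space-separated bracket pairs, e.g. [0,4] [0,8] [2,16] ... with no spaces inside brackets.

Computing bounds per retry:
  i=0: D_i=min(50*2^0,1350)=50, bounds=[25,50]
  i=1: D_i=min(50*2^1,1350)=100, bounds=[50,100]
  i=2: D_i=min(50*2^2,1350)=200, bounds=[100,200]
  i=3: D_i=min(50*2^3,1350)=400, bounds=[200,400]
  i=4: D_i=min(50*2^4,1350)=800, bounds=[400,800]
  i=5: D_i=min(50*2^5,1350)=1350, bounds=[675,1350]
  i=6: D_i=min(50*2^6,1350)=1350, bounds=[675,1350]
  i=7: D_i=min(50*2^7,1350)=1350, bounds=[675,1350]
  i=8: D_i=min(50*2^8,1350)=1350, bounds=[675,1350]
  i=9: D_i=min(50*2^9,1350)=1350, bounds=[675,1350]

Answer: [25,50] [50,100] [100,200] [200,400] [400,800] [675,1350] [675,1350] [675,1350] [675,1350] [675,1350]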